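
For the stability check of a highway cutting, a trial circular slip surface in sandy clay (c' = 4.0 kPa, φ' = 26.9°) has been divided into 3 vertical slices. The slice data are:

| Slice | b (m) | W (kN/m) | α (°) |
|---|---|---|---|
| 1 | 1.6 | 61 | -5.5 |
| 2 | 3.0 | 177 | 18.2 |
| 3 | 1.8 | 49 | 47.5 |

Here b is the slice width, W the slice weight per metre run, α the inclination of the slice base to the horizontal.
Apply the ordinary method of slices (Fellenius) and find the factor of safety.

FS = 1.90

Ordinary method of slices: FS = Σ[c'·Δl_i + (W_i cosα_i)·tanφ'] / Σ W_i sinα_i, with Δl_i = b_i / cosα_i.
Slice 1: Δl = 1.6/cos(-5.5°) = 1.607 m; N'_1 = 61·cos(-5.5°) = 60.7; c'Δl = 6.43; W sinα = -5.8
Slice 2: Δl = 3.0/cos18.2° = 3.158 m; N'_2 = 177·cos18.2° = 168.1; c'Δl = 12.63; W sinα = 55.3
Slice 3: Δl = 1.8/cos47.5° = 2.664 m; N'_3 = 49·cos47.5° = 33.1; c'Δl = 10.66; W sinα = 36.1
Σc'Δl = 29.7 kN/m; ΣN' = 262.0 kN/m; ΣW sinα = 85.6 kN/m
Resisting = 29.7 + 262.0·tan26.9° = 29.7 + 132.9 = 162.6 kN/m
FS = 162.6 / 85.6 = 1.901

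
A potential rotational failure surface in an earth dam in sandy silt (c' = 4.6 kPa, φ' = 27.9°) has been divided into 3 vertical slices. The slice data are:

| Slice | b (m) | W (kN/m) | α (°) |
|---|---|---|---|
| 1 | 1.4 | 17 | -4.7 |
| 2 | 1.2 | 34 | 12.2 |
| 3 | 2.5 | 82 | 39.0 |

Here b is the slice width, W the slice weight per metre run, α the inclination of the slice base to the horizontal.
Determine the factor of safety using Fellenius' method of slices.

Ordinary method of slices: FS = Σ[c'·Δl_i + (W_i cosα_i)·tanφ'] / Σ W_i sinα_i, with Δl_i = b_i / cosα_i.
Slice 1: Δl = 1.4/cos(-4.7°) = 1.405 m; N'_1 = 17·cos(-4.7°) = 16.9; c'Δl = 6.46; W sinα = -1.4
Slice 2: Δl = 1.2/cos12.2° = 1.228 m; N'_2 = 34·cos12.2° = 33.2; c'Δl = 5.65; W sinα = 7.2
Slice 3: Δl = 2.5/cos39.0° = 3.217 m; N'_3 = 82·cos39.0° = 63.7; c'Δl = 14.80; W sinα = 51.6
Σc'Δl = 26.9 kN/m; ΣN' = 113.9 kN/m; ΣW sinα = 57.4 kN/m
Resisting = 26.9 + 113.9·tan27.9° = 26.9 + 60.3 = 87.2 kN/m
FS = 87.2 / 57.4 = 1.520

FS = 1.52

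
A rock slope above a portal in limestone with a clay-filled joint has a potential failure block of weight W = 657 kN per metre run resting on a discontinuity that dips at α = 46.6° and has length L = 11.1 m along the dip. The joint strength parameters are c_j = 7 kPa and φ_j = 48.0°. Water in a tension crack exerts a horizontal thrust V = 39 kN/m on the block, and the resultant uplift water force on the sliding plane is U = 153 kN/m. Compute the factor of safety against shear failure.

FS = 0.75

Resolving the block weight along and normal to the plane and applying the Mohr–Coulomb strength on the joint:
N' = W cosα − U − V sinα = 657·cos46.6° − 153 − 39·sin46.6° = 270.1 kN/m
Driving force T = W sinα + V cosα = 657·sin46.6° + 39·cos46.6° = 504.2 kN/m
Resisting force R = c_j·L + N'·tanφ_j = 7·11.1 + 270.1·tan48.0° = 77.7 + 300.0 = 377.7 kN/m
FS = R / T = 377.7 / 504.2 = 0.749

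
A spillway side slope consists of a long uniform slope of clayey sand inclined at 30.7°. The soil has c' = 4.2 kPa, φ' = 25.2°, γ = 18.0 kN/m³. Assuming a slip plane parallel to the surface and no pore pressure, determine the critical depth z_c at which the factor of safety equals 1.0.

Setting FS = 1.00 in FS = [c' + γz cos²β tanφ'] / [γz sinβ cosβ] and solving for z:
z = c' / [γ cosβ (FS·sinβ − cosβ·tanφ')]
  = 4.2 / [18.0·cos30.7°·(1.00·sin30.7° − cos30.7°·tan25.2°)]
  = 4.2 / [18.0·0.8599·(1.00·0.5105 − 0.8599·0.4706)]
  = 4.2 / 1.6395 = 2.562 m

z_c = 2.56 m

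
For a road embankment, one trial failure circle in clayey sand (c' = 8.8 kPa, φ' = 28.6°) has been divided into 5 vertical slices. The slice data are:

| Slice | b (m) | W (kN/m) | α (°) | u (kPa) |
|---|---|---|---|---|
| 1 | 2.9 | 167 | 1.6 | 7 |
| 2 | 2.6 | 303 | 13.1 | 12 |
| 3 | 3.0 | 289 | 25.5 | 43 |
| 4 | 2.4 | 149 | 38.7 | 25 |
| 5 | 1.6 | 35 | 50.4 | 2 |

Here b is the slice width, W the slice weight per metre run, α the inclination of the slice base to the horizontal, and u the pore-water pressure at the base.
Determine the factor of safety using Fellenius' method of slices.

Ordinary method of slices: FS = Σ[c'·Δl_i + (W_i cosα_i − u_i·Δl_i)·tanφ'] / Σ W_i sinα_i, with Δl_i = b_i / cosα_i.
Slice 1: Δl = 2.9/cos1.6° = 2.901 m; N'_1 = 167·cos1.6° − 7·2.901 = 146.6; c'Δl = 25.53; W sinα = 4.7
Slice 2: Δl = 2.6/cos13.1° = 2.669 m; N'_2 = 303·cos13.1° − 12·2.669 = 263.1; c'Δl = 23.49; W sinα = 68.7
Slice 3: Δl = 3.0/cos25.5° = 3.324 m; N'_3 = 289·cos25.5° − 43·3.324 = 117.9; c'Δl = 29.25; W sinα = 124.4
Slice 4: Δl = 2.4/cos38.7° = 3.075 m; N'_4 = 149·cos38.7° − 25·3.075 = 39.4; c'Δl = 27.06; W sinα = 93.2
Slice 5: Δl = 1.6/cos50.4° = 2.510 m; N'_5 = 35·cos50.4° − 2·2.510 = 17.3; c'Δl = 22.09; W sinα = 27.0
Σc'Δl = 127.4 kN/m; ΣN' = 584.3 kN/m; ΣW sinα = 317.9 kN/m
Resisting = 127.4 + 584.3·tan28.6° = 127.4 + 318.6 = 446.0 kN/m
FS = 446.0 / 317.9 = 1.403

FS = 1.40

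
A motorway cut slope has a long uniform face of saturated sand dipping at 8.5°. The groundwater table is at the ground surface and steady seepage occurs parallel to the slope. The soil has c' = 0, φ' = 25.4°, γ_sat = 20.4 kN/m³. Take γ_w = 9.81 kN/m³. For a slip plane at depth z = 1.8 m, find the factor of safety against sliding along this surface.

With seepage parallel to the slope and the water table at the surface, the effective normal stress on the slip plane uses the buoyant unit weight γ' = γ_sat − γ_w while the driving shear stress uses γ_sat:
FS = [c' + γ' z cos²β tanφ'] / [γ_sat z sinβ cosβ]
(For c' = 0 this reduces to FS = (γ'/γ_sat)·tanφ'/tanβ.)
γ' = 20.4 − 9.81 = 10.59 kN/m³
Numerator = 0.0 + 10.59·1.8·cos²8.5°·tan25.4° = 0.0 + 10.59·1.8·0.9782·0.4748 = 8.854 kPa
Denominator = 20.4·1.8·sin8.5°·cos8.5° = 20.4·1.8·0.1478·0.9890 = 5.368 kPa
FS = 8.854 / 5.368 = 1.649

FS = 1.65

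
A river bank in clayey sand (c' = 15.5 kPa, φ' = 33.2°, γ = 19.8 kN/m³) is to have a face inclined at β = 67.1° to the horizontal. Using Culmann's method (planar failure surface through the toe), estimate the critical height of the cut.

H_c = 14.20 m

Culmann's analysis gives the critical failure plane at α_cr = (β + φ')/2 = (67.1 + 33.2)/2 = 50.1°, and the critical height
H_c = (4c'/γ) · sinβ cosφ' / [1 − cos(β − φ')]
    = (4·15.5/19.8) · sin67.1°·cos33.2° / [1 − cos(33.9°)]
    = 3.131 · 0.9212·0.8368 / [1 − 0.8300]
    = 3.131 · 0.7708 / 0.1700
    = 14.20 m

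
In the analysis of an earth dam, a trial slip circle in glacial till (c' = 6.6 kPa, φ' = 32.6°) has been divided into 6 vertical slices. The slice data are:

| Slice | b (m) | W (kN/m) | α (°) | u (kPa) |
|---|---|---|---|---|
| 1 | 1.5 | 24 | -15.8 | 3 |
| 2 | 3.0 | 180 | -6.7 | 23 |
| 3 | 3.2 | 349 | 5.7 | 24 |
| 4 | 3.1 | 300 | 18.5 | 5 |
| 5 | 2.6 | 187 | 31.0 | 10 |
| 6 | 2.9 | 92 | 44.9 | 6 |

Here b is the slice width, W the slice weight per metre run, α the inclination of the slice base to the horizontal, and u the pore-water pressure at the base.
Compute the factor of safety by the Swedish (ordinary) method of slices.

Ordinary method of slices: FS = Σ[c'·Δl_i + (W_i cosα_i − u_i·Δl_i)·tanφ'] / Σ W_i sinα_i, with Δl_i = b_i / cosα_i.
Slice 1: Δl = 1.5/cos(-15.8°) = 1.559 m; N'_1 = 24·cos(-15.8°) − 3·1.559 = 18.4; c'Δl = 10.29; W sinα = -6.5
Slice 2: Δl = 3.0/cos(-6.7°) = 3.021 m; N'_2 = 180·cos(-6.7°) − 23·3.021 = 109.3; c'Δl = 19.94; W sinα = -21.0
Slice 3: Δl = 3.2/cos5.7° = 3.216 m; N'_3 = 349·cos5.7° − 24·3.216 = 270.1; c'Δl = 21.22; W sinα = 34.7
Slice 4: Δl = 3.1/cos18.5° = 3.269 m; N'_4 = 300·cos18.5° − 5·3.269 = 268.2; c'Δl = 21.57; W sinα = 95.2
Slice 5: Δl = 2.6/cos31.0° = 3.033 m; N'_5 = 187·cos31.0° − 10·3.033 = 130.0; c'Δl = 20.02; W sinα = 96.3
Slice 6: Δl = 2.9/cos44.9° = 4.094 m; N'_6 = 92·cos44.9° − 6·4.094 = 40.6; c'Δl = 27.02; W sinα = 64.9
Σc'Δl = 120.1 kN/m; ΣN' = 836.5 kN/m; ΣW sinα = 263.6 kN/m
Resisting = 120.1 + 836.5·tan32.6° = 120.1 + 535.0 = 655.0 kN/m
FS = 655.0 / 263.6 = 2.485

FS = 2.49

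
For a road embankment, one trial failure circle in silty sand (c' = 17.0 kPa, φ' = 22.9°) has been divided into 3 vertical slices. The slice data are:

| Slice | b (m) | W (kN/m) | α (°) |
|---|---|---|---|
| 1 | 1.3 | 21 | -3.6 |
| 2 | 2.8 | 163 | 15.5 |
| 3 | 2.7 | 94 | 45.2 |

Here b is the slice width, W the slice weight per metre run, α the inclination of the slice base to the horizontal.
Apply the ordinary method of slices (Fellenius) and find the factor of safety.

FS = 2.20

Ordinary method of slices: FS = Σ[c'·Δl_i + (W_i cosα_i)·tanφ'] / Σ W_i sinα_i, with Δl_i = b_i / cosα_i.
Slice 1: Δl = 1.3/cos(-3.6°) = 1.303 m; N'_1 = 21·cos(-3.6°) = 21.0; c'Δl = 22.14; W sinα = -1.3
Slice 2: Δl = 2.8/cos15.5° = 2.906 m; N'_2 = 163·cos15.5° = 157.1; c'Δl = 49.40; W sinα = 43.6
Slice 3: Δl = 2.7/cos45.2° = 3.832 m; N'_3 = 94·cos45.2° = 66.2; c'Δl = 65.14; W sinα = 66.7
Σc'Δl = 136.7 kN/m; ΣN' = 244.3 kN/m; ΣW sinα = 108.9 kN/m
Resisting = 136.7 + 244.3·tan22.9° = 136.7 + 103.2 = 239.9 kN/m
FS = 239.9 / 108.9 = 2.202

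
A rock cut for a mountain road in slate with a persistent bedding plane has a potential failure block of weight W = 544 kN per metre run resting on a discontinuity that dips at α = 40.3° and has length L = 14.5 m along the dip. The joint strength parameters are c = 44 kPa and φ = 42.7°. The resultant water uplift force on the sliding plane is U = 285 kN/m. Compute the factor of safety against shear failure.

FS = 2.15

Resolving the block weight along and normal to the plane and applying the Mohr–Coulomb strength on the joint:
N' = W cosα − U = 544·cos40.3° − 285 = 129.9 kN/m
Driving force T = W sinα = 544·sin40.3° = 351.9 kN/m
Resisting force R = c·L + N'·tanφ = 44·14.5 + 129.9·tan42.7° = 638.0 + 119.9 = 757.9 kN/m
FS = R / T = 757.9 / 351.9 = 2.154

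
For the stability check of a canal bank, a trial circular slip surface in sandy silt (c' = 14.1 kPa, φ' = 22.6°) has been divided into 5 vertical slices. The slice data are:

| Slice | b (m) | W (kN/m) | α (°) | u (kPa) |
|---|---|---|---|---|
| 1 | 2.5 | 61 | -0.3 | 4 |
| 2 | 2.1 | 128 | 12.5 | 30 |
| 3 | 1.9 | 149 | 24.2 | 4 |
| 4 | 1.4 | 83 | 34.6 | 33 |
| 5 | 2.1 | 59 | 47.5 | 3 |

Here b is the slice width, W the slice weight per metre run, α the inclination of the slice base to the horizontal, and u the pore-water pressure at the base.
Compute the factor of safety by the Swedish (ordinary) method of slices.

FS = 1.56

Ordinary method of slices: FS = Σ[c'·Δl_i + (W_i cosα_i − u_i·Δl_i)·tanφ'] / Σ W_i sinα_i, with Δl_i = b_i / cosα_i.
Slice 1: Δl = 2.5/cos(-0.3°) = 2.500 m; N'_1 = 61·cos(-0.3°) − 4·2.500 = 51.0; c'Δl = 35.25; W sinα = -0.3
Slice 2: Δl = 2.1/cos12.5° = 2.151 m; N'_2 = 128·cos12.5° − 30·2.151 = 60.4; c'Δl = 30.33; W sinα = 27.7
Slice 3: Δl = 1.9/cos24.2° = 2.083 m; N'_3 = 149·cos24.2° − 4·2.083 = 127.6; c'Δl = 29.37; W sinα = 61.1
Slice 4: Δl = 1.4/cos34.6° = 1.701 m; N'_4 = 83·cos34.6° − 33·1.701 = 12.2; c'Δl = 23.98; W sinα = 47.1
Slice 5: Δl = 2.1/cos47.5° = 3.108 m; N'_5 = 59·cos47.5° − 3·3.108 = 30.5; c'Δl = 43.83; W sinα = 43.5
Σc'Δl = 162.8 kN/m; ΣN' = 281.7 kN/m; ΣW sinα = 179.1 kN/m
Resisting = 162.8 + 281.7·tan22.6° = 162.8 + 117.3 = 280.0 kN/m
FS = 280.0 / 179.1 = 1.564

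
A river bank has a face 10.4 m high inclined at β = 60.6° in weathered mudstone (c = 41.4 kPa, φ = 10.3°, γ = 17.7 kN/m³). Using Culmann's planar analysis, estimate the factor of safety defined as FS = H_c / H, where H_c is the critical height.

FS = 2.13

H_c = (4c/γ) · sinβ cosφ / [1 − cos(β − φ)]
    = (4·41.4/17.7) · sin60.6°·cos10.3° / [1 − cos50.3°]
    = 9.356 · 0.8572 / 0.3612 = 22.20 m
FS = H_c / H = 22.20 / 10.4 = 2.135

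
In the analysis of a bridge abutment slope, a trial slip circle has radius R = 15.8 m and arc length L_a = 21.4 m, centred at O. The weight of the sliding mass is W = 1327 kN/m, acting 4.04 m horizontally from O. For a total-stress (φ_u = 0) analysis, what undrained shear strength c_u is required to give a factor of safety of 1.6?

FS = c_u·L_a·R / (W·d), so c_u = FS·W·d / (L_a·R).
c_u = 1.6·1327·4.04 / (21.40·15.8) = 8577.7 / 338.12 = 25.37 kPa

c_u = 25.4 kPa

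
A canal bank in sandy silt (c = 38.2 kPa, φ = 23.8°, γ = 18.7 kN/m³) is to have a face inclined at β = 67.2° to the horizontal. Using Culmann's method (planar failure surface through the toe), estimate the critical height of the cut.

Culmann's analysis gives the critical failure plane at α_cr = (β + φ)/2 = (67.2 + 23.8)/2 = 45.5°, and the critical height
H_c = (4c/γ) · sinβ cosφ / [1 − cos(β − φ)]
    = (4·38.2/18.7) · sin67.2°·cos23.8° / [1 − cos(43.4°)]
    = 8.171 · 0.9219·0.9150 / [1 − 0.7266]
    = 8.171 · 0.8435 / 0.2734
    = 25.21 m

H_c = 25.21 m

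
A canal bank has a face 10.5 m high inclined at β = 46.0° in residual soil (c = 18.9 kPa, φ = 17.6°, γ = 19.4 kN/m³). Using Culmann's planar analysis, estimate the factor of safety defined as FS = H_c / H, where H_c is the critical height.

H_c = (4c/γ) · sinβ cosφ / [1 − cos(β − φ)]
    = (4·18.9/19.4) · sin46.0°·cos17.6° / [1 − cos28.4°]
    = 3.897 · 0.6857 / 0.1204 = 22.20 m
FS = H_c / H = 22.20 / 10.5 = 2.114

FS = 2.11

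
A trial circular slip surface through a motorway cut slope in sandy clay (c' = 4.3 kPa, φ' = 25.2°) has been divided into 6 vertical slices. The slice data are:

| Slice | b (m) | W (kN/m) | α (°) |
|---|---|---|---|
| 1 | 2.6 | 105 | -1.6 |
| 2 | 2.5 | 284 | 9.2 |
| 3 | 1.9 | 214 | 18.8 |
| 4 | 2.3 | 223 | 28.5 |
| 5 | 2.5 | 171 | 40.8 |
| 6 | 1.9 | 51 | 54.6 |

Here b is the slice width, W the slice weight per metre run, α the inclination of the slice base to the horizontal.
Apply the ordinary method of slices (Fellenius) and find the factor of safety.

Ordinary method of slices: FS = Σ[c'·Δl_i + (W_i cosα_i)·tanφ'] / Σ W_i sinα_i, with Δl_i = b_i / cosα_i.
Slice 1: Δl = 2.6/cos(-1.6°) = 2.601 m; N'_1 = 105·cos(-1.6°) = 105.0; c'Δl = 11.18; W sinα = -2.9
Slice 2: Δl = 2.5/cos9.2° = 2.533 m; N'_2 = 284·cos9.2° = 280.3; c'Δl = 10.89; W sinα = 45.4
Slice 3: Δl = 1.9/cos18.8° = 2.007 m; N'_3 = 214·cos18.8° = 202.6; c'Δl = 8.63; W sinα = 69.0
Slice 4: Δl = 2.3/cos28.5° = 2.617 m; N'_4 = 223·cos28.5° = 196.0; c'Δl = 11.25; W sinα = 106.4
Slice 5: Δl = 2.5/cos40.8° = 3.303 m; N'_5 = 171·cos40.8° = 129.4; c'Δl = 14.20; W sinα = 111.7
Slice 6: Δl = 1.9/cos54.6° = 3.280 m; N'_6 = 51·cos54.6° = 29.5; c'Δl = 14.10; W sinα = 41.6
Σc'Δl = 70.3 kN/m; ΣN' = 942.9 kN/m; ΣW sinα = 371.2 kN/m
Resisting = 70.3 + 942.9·tan25.2° = 70.3 + 443.7 = 513.9 kN/m
FS = 513.9 / 371.2 = 1.385

FS = 1.38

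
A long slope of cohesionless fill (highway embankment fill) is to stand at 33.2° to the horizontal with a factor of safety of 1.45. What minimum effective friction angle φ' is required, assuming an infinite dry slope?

φ' = 43.5°

FS = tanφ'/tanβ ⇒ tanφ' = FS · tanβ = 1.45 · tan33.2° = 0.9489
φ' = arctan(0.9489) = 43.50°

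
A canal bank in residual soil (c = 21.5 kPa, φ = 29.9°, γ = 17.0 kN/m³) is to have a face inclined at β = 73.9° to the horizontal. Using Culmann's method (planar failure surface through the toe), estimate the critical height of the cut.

Culmann's analysis gives the critical failure plane at α_cr = (β + φ)/2 = (73.9 + 29.9)/2 = 51.9°, and the critical height
H_c = (4c/γ) · sinβ cosφ / [1 − cos(β − φ)]
    = (4·21.5/17.0) · sin73.9°·cos29.9° / [1 − cos(44.0°)]
    = 5.059 · 0.9608·0.8669 / [1 − 0.7193]
    = 5.059 · 0.8329 / 0.2807
    = 15.01 m

H_c = 15.01 m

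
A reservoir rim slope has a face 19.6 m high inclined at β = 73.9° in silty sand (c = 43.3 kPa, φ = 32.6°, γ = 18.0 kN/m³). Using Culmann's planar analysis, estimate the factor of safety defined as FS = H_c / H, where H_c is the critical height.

FS = 1.60

H_c = (4c/γ) · sinβ cosφ / [1 − cos(β − φ)]
    = (4·43.3/18.0) · sin73.9°·cos32.6° / [1 − cos41.3°]
    = 9.622 · 0.8094 / 0.2487 = 31.31 m
FS = H_c / H = 31.31 / 19.6 = 1.598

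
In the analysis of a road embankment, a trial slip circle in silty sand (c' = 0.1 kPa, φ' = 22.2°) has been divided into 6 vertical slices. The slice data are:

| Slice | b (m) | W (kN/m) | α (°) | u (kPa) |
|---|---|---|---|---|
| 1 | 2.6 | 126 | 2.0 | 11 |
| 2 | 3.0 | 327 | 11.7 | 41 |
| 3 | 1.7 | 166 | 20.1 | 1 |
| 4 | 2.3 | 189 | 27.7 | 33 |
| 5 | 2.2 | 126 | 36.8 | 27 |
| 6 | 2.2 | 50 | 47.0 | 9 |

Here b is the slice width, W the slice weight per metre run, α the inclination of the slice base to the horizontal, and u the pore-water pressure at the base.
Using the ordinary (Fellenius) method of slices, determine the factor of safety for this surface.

Ordinary method of slices: FS = Σ[c'·Δl_i + (W_i cosα_i − u_i·Δl_i)·tanφ'] / Σ W_i sinα_i, with Δl_i = b_i / cosα_i.
Slice 1: Δl = 2.6/cos2.0° = 2.602 m; N'_1 = 126·cos2.0° − 11·2.602 = 97.3; c'Δl = 0.26; W sinα = 4.4
Slice 2: Δl = 3.0/cos11.7° = 3.064 m; N'_2 = 327·cos11.7° − 41·3.064 = 194.6; c'Δl = 0.31; W sinα = 66.3
Slice 3: Δl = 1.7/cos20.1° = 1.810 m; N'_3 = 166·cos20.1° − 1·1.810 = 154.1; c'Δl = 0.18; W sinα = 57.0
Slice 4: Δl = 2.3/cos27.7° = 2.598 m; N'_4 = 189·cos27.7° − 33·2.598 = 81.6; c'Δl = 0.26; W sinα = 87.9
Slice 5: Δl = 2.2/cos36.8° = 2.747 m; N'_5 = 126·cos36.8° − 27·2.747 = 26.7; c'Δl = 0.27; W sinα = 75.5
Slice 6: Δl = 2.2/cos47.0° = 3.226 m; N'_6 = 50·cos47.0° − 9·3.226 = 5.1; c'Δl = 0.32; W sinα = 36.6
Σc'Δl = 1.6 kN/m; ΣN' = 559.4 kN/m; ΣW sinα = 327.7 kN/m
Resisting = 1.6 + 559.4·tan22.2° = 1.6 + 228.3 = 229.9 kN/m
FS = 229.9 / 327.7 = 0.702

FS = 0.70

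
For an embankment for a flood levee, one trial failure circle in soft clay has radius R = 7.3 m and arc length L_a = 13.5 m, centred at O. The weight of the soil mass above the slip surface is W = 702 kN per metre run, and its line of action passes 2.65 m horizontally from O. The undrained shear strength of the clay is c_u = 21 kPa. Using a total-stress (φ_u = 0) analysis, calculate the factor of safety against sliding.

Taking moments about the centre O, the resisting moment is provided by the undrained shear strength acting along the arc:
M_R = c_u·L_a·R = 21·13.50·7.3 = 2069.5 kN·m/m
M_D = W·d = 702·2.65 = 1860.3 kN·m/m
FS = M_R / M_D = 2069.5 / 1860.3 = 1.112

FS = 1.11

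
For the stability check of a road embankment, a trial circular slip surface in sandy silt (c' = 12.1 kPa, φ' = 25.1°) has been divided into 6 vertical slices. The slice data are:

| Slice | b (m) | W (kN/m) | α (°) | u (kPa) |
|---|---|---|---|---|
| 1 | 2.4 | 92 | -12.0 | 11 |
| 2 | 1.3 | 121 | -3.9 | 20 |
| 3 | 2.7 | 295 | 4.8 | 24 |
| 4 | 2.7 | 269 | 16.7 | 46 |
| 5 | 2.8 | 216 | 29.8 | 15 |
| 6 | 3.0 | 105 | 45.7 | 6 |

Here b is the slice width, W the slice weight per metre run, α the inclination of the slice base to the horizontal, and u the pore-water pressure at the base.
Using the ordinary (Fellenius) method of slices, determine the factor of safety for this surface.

FS = 2.07

Ordinary method of slices: FS = Σ[c'·Δl_i + (W_i cosα_i − u_i·Δl_i)·tanφ'] / Σ W_i sinα_i, with Δl_i = b_i / cosα_i.
Slice 1: Δl = 2.4/cos(-12.0°) = 2.454 m; N'_1 = 92·cos(-12.0°) − 11·2.454 = 63.0; c'Δl = 29.69; W sinα = -19.1
Slice 2: Δl = 1.3/cos(-3.9°) = 1.303 m; N'_2 = 121·cos(-3.9°) − 20·1.303 = 94.7; c'Δl = 15.77; W sinα = -8.2
Slice 3: Δl = 2.7/cos4.8° = 2.710 m; N'_3 = 295·cos4.8° − 24·2.710 = 228.9; c'Δl = 32.78; W sinα = 24.7
Slice 4: Δl = 2.7/cos16.7° = 2.819 m; N'_4 = 269·cos16.7° − 46·2.819 = 128.0; c'Δl = 34.11; W sinα = 77.3
Slice 5: Δl = 2.8/cos29.8° = 3.227 m; N'_5 = 216·cos29.8° − 15·3.227 = 139.0; c'Δl = 39.04; W sinα = 107.3
Slice 6: Δl = 3.0/cos45.7° = 4.295 m; N'_6 = 105·cos45.7° − 6·4.295 = 47.6; c'Δl = 51.97; W sinα = 75.1
Σc'Δl = 203.4 kN/m; ΣN' = 701.2 kN/m; ΣW sinα = 257.1 kN/m
Resisting = 203.4 + 701.2·tan25.1° = 203.4 + 328.5 = 531.8 kN/m
FS = 531.8 / 257.1 = 2.068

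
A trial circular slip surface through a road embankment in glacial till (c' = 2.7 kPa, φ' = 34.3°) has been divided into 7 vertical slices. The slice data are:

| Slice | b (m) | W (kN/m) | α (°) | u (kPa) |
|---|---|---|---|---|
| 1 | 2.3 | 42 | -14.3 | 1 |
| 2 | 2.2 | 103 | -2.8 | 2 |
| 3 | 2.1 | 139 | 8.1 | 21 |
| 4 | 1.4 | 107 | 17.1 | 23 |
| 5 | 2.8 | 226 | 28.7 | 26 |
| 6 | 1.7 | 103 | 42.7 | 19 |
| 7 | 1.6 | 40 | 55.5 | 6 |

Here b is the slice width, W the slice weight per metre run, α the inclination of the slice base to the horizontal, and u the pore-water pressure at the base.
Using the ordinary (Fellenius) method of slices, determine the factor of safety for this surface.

Ordinary method of slices: FS = Σ[c'·Δl_i + (W_i cosα_i − u_i·Δl_i)·tanφ'] / Σ W_i sinα_i, with Δl_i = b_i / cosα_i.
Slice 1: Δl = 2.3/cos(-14.3°) = 2.374 m; N'_1 = 42·cos(-14.3°) − 1·2.374 = 38.3; c'Δl = 6.41; W sinα = -10.4
Slice 2: Δl = 2.2/cos(-2.8°) = 2.203 m; N'_2 = 103·cos(-2.8°) − 2·2.203 = 98.5; c'Δl = 5.95; W sinα = -5.0
Slice 3: Δl = 2.1/cos8.1° = 2.121 m; N'_3 = 139·cos8.1° − 21·2.121 = 93.1; c'Δl = 5.73; W sinα = 19.6
Slice 4: Δl = 1.4/cos17.1° = 1.465 m; N'_4 = 107·cos17.1° − 23·1.465 = 68.6; c'Δl = 3.95; W sinα = 31.5
Slice 5: Δl = 2.8/cos28.7° = 3.192 m; N'_5 = 226·cos28.7° − 26·3.192 = 115.2; c'Δl = 8.62; W sinα = 108.5
Slice 6: Δl = 1.7/cos42.7° = 2.313 m; N'_6 = 103·cos42.7° − 19·2.313 = 31.7; c'Δl = 6.25; W sinα = 69.9
Slice 7: Δl = 1.6/cos55.5° = 2.825 m; N'_7 = 40·cos55.5° − 6·2.825 = 5.7; c'Δl = 7.63; W sinα = 33.0
Σc'Δl = 44.5 kN/m; ΣN' = 451.1 kN/m; ΣW sinα = 247.0 kN/m
Resisting = 44.5 + 451.1·tan34.3° = 44.5 + 307.7 = 352.3 kN/m
FS = 352.3 / 247.0 = 1.426

FS = 1.43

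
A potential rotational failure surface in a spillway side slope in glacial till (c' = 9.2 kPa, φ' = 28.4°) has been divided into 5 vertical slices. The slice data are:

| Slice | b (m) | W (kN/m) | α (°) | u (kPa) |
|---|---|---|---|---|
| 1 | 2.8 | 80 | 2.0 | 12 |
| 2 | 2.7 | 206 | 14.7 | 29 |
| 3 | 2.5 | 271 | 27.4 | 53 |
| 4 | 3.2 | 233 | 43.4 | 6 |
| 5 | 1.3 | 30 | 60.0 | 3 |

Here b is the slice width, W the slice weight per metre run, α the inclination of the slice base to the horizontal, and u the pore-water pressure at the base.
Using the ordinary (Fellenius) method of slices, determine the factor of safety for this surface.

FS = 0.99

Ordinary method of slices: FS = Σ[c'·Δl_i + (W_i cosα_i − u_i·Δl_i)·tanφ'] / Σ W_i sinα_i, with Δl_i = b_i / cosα_i.
Slice 1: Δl = 2.8/cos2.0° = 2.802 m; N'_1 = 80·cos2.0° − 12·2.802 = 46.3; c'Δl = 25.78; W sinα = 2.8
Slice 2: Δl = 2.7/cos14.7° = 2.791 m; N'_2 = 206·cos14.7° − 29·2.791 = 118.3; c'Δl = 25.68; W sinα = 52.3
Slice 3: Δl = 2.5/cos27.4° = 2.816 m; N'_3 = 271·cos27.4° − 53·2.816 = 91.4; c'Δl = 25.91; W sinα = 124.7
Slice 4: Δl = 3.2/cos43.4° = 4.404 m; N'_4 = 233·cos43.4° − 6·4.404 = 142.9; c'Δl = 40.52; W sinα = 160.1
Slice 5: Δl = 1.3/cos60.0° = 2.600 m; N'_5 = 30·cos60.0° − 3·2.600 = 7.2; c'Δl = 23.92; W sinα = 26.0
Σc'Δl = 141.8 kN/m; ΣN' = 406.1 kN/m; ΣW sinα = 365.9 kN/m
Resisting = 141.8 + 406.1·tan28.4° = 141.8 + 219.6 = 361.4 kN/m
FS = 361.4 / 365.9 = 0.988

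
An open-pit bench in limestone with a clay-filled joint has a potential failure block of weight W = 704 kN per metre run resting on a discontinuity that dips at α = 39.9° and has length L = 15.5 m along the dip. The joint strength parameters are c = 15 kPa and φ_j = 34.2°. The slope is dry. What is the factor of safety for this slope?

Resolving the block weight along and normal to the plane and applying the Mohr–Coulomb strength on the joint:
N' = W cosα = 704·cos39.9° = 540.1 kN/m
Driving force T = W sinα = 704·sin39.9° = 451.6 kN/m
Resisting force R = c·L + N'·tanφ_j = 15·15.5 + 540.1·tan34.2° = 232.5 + 367.0 = 599.5 kN/m
FS = R / T = 599.5 / 451.6 = 1.328

FS = 1.33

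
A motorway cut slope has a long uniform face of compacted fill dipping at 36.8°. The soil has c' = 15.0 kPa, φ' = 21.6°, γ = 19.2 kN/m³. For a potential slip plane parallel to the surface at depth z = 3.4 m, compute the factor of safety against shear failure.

For an infinite slope with a slip plane parallel to the surface (no pore pressure): FS = [c' + γz cos²β tanφ'] / [γz sinβ cosβ].
γz = 19.2·3.4 = 65.28 kN/m²
Numerator = 15.0 + 65.28·cos²36.8°·tan21.6° = 15.0 + 65.28·0.6412·0.3959 = 31.572 kPa
Denominator = 65.28·sin36.8°·cos36.8° = 65.28·0.5990·0.8007 = 31.312 kPa
FS = 31.572 / 31.312 = 1.008

FS = 1.01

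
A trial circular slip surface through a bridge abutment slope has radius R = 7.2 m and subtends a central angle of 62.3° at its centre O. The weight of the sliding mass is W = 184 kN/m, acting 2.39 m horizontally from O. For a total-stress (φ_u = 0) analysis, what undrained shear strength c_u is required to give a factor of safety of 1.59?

c_u = 12.4 kPa

FS = c_u·L_a·R / (W·d), so c_u = FS·W·d / (L_a·R).
Arc length L_a = R·θ = 7.2·(62.3°·π/180) = 7.2·1.0873 = 7.83 m
c_u = 1.59·184·2.39 / (7.83·7.2) = 699.2 / 56.37 = 12.40 kPa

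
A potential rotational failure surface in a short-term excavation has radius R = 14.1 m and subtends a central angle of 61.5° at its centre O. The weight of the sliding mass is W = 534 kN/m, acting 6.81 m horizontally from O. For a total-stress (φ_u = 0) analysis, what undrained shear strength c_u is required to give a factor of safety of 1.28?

c_u = 21.8 kPa

FS = c_u·L_a·R / (W·d), so c_u = FS·W·d / (L_a·R).
Arc length L_a = R·θ = 14.1·(61.5°·π/180) = 14.1·1.0734 = 15.13 m
c_u = 1.28·534·6.81 / (15.13·14.1) = 4654.8 / 213.40 = 21.81 kPa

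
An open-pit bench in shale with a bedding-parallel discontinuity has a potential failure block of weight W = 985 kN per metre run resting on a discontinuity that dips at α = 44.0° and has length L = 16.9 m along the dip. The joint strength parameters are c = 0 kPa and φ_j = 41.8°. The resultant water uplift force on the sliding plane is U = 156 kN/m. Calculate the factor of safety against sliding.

FS = 0.72

Resolving the block weight along and normal to the plane and applying the Mohr–Coulomb strength on the joint:
N' = W cosα − U = 985·cos44.0° − 156 = 552.5 kN/m
Driving force T = W sinα = 985·sin44.0° = 684.2 kN/m
Resisting force R = c·L + N'·tanφ_j = 0·16.9 + 552.5·tan41.8° = 0.0 + 494.0 = 494.0 kN/m
FS = R / T = 494.0 / 684.2 = 0.722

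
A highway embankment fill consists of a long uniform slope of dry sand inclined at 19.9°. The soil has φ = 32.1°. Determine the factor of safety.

For a dry cohesionless infinite slope the factor of safety is FS = tanφ / tanβ.
FS = tan32.1° / tan19.9° = 0.6273 / 0.3620 = 1.733

FS = 1.73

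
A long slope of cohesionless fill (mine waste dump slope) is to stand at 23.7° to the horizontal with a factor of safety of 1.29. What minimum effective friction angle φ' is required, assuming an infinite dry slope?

FS = tanφ'/tanβ ⇒ tanφ' = FS · tanβ = 1.29 · tan23.7° = 0.5663
φ' = arctan(0.5663) = 29.52°

φ' = 29.5°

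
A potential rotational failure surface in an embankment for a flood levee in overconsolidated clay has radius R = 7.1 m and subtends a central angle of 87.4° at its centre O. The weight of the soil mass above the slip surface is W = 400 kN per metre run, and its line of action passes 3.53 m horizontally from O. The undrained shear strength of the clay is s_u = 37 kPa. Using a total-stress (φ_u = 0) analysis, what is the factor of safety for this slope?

Taking moments about the centre O, the resisting moment is provided by the undrained shear strength acting along the arc:
Arc length L_a = R·θ = 7.1·(87.4°·π/180) = 7.1·1.5254 = 10.83 m
M_R = s_u·L_a·R = 37·10.83·7.1 = 2845.2 kN·m/m
M_D = W·d = 400·3.53 = 1412.0 kN·m/m
FS = M_R / M_D = 2845.2 / 1412.0 = 2.015

FS = 2.01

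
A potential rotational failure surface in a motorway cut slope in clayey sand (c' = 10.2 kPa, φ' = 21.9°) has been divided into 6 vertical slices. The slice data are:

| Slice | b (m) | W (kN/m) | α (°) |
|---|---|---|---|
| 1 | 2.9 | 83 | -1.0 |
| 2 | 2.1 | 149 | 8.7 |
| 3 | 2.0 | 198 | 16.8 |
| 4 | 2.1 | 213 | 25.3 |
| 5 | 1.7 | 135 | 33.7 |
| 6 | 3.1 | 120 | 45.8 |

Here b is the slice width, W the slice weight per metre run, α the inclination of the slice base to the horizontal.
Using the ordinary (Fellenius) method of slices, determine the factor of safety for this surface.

FS = 1.48

Ordinary method of slices: FS = Σ[c'·Δl_i + (W_i cosα_i)·tanφ'] / Σ W_i sinα_i, with Δl_i = b_i / cosα_i.
Slice 1: Δl = 2.9/cos(-1.0°) = 2.900 m; N'_1 = 83·cos(-1.0°) = 83.0; c'Δl = 29.58; W sinα = -1.4
Slice 2: Δl = 2.1/cos8.7° = 2.124 m; N'_2 = 149·cos8.7° = 147.3; c'Δl = 21.67; W sinα = 22.5
Slice 3: Δl = 2.0/cos16.8° = 2.089 m; N'_3 = 198·cos16.8° = 189.5; c'Δl = 21.31; W sinα = 57.2
Slice 4: Δl = 2.1/cos25.3° = 2.323 m; N'_4 = 213·cos25.3° = 192.6; c'Δl = 23.69; W sinα = 91.0
Slice 5: Δl = 1.7/cos33.7° = 2.043 m; N'_5 = 135·cos33.7° = 112.3; c'Δl = 20.84; W sinα = 74.9
Slice 6: Δl = 3.1/cos45.8° = 4.447 m; N'_6 = 120·cos45.8° = 83.7; c'Δl = 45.36; W sinα = 86.0
Σc'Δl = 162.5 kN/m; ΣN' = 808.4 kN/m; ΣW sinα = 330.3 kN/m
Resisting = 162.5 + 808.4·tan21.9° = 162.5 + 325.0 = 487.4 kN/m
FS = 487.4 / 330.3 = 1.476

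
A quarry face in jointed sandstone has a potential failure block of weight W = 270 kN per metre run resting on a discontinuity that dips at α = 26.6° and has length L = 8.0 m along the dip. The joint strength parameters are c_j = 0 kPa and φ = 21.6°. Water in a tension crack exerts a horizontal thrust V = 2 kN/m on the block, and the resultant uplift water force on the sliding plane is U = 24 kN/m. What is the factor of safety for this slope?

Resolving the block weight along and normal to the plane and applying the Mohr–Coulomb strength on the joint:
N' = W cosα − U − V sinα = 270·cos26.6° − 24 − 2·sin26.6° = 216.5 kN/m
Driving force T = W sinα + V cosα = 270·sin26.6° + 2·cos26.6° = 122.7 kN/m
Resisting force R = c_j·L + N'·tanφ = 0·8.0 + 216.5·tan21.6° = 0.0 + 85.7 = 85.7 kN/m
FS = R / T = 85.7 / 122.7 = 0.699

FS = 0.70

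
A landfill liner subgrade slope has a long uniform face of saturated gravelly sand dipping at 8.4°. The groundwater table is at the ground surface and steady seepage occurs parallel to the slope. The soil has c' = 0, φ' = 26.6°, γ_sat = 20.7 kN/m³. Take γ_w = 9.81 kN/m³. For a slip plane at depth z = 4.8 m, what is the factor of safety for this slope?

FS = 1.78

With seepage parallel to the slope and the water table at the surface, the effective normal stress on the slip plane uses the buoyant unit weight γ' = γ_sat − γ_w while the driving shear stress uses γ_sat:
FS = [c' + γ' z cos²β tanφ'] / [γ_sat z sinβ cosβ]
(For c' = 0 this reduces to FS = (γ'/γ_sat)·tanφ'/tanβ.)
γ' = 20.7 − 9.81 = 10.89 kN/m³
Numerator = 0.0 + 10.89·4.8·cos²8.4°·tan26.6° = 0.0 + 10.89·4.8·0.9787·0.5008 = 25.617 kPa
Denominator = 20.7·4.8·sin8.4°·cos8.4° = 20.7·4.8·0.1461·0.9893 = 14.359 kPa
FS = 25.617 / 14.359 = 1.784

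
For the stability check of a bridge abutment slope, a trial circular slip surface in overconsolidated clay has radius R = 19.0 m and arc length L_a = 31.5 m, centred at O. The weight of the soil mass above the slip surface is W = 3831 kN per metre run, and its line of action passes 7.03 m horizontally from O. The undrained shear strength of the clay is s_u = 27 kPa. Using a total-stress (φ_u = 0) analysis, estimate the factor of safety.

FS = 0.60

Taking moments about the centre O, the resisting moment is provided by the undrained shear strength acting along the arc:
M_R = s_u·L_a·R = 27·31.50·19.0 = 16159.5 kN·m/m
M_D = W·d = 3831·7.03 = 26931.9 kN·m/m
FS = M_R / M_D = 16159.5 / 26931.9 = 0.600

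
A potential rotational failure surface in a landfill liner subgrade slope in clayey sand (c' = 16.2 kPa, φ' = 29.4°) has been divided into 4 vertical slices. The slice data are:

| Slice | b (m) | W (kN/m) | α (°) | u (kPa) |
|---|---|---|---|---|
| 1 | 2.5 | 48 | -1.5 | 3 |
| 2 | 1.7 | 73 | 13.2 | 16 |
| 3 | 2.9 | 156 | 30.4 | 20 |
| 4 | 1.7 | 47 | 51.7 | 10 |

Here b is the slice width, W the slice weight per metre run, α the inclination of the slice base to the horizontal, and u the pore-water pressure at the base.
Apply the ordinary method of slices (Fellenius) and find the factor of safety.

FS = 1.93

Ordinary method of slices: FS = Σ[c'·Δl_i + (W_i cosα_i − u_i·Δl_i)·tanφ'] / Σ W_i sinα_i, with Δl_i = b_i / cosα_i.
Slice 1: Δl = 2.5/cos(-1.5°) = 2.501 m; N'_1 = 48·cos(-1.5°) − 3·2.501 = 40.5; c'Δl = 40.51; W sinα = -1.3
Slice 2: Δl = 1.7/cos13.2° = 1.746 m; N'_2 = 73·cos13.2° − 16·1.746 = 43.1; c'Δl = 28.29; W sinα = 16.7
Slice 3: Δl = 2.9/cos30.4° = 3.362 m; N'_3 = 156·cos30.4° − 20·3.362 = 67.3; c'Δl = 54.47; W sinα = 78.9
Slice 4: Δl = 1.7/cos51.7° = 2.743 m; N'_4 = 47·cos51.7° − 10·2.743 = 1.7; c'Δl = 44.44; W sinα = 36.9
Σc'Δl = 167.7 kN/m; ΣN' = 152.6 kN/m; ΣW sinα = 131.2 kN/m
Resisting = 167.7 + 152.6·tan29.4° = 167.7 + 86.0 = 253.7 kN/m
FS = 253.7 / 131.2 = 1.933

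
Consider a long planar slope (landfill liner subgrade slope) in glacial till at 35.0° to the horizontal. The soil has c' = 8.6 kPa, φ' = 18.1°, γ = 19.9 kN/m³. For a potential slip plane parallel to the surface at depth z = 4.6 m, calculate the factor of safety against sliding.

FS = 0.67

For an infinite slope with a slip plane parallel to the surface (no pore pressure): FS = [c' + γz cos²β tanφ'] / [γz sinβ cosβ].
γz = 19.9·4.6 = 91.54 kN/m²
Numerator = 8.6 + 91.54·cos²35.0°·tan18.1° = 8.6 + 91.54·0.6710·0.3269 = 28.677 kPa
Denominator = 91.54·sin35.0°·cos35.0° = 91.54·0.5736·0.8192 = 43.010 kPa
FS = 28.677 / 43.010 = 0.667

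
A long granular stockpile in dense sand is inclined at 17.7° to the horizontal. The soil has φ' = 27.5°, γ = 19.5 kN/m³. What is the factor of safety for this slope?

For a dry cohesionless infinite slope the factor of safety is FS = tanφ' / tanβ.
FS = tan27.5° / tan17.7° = 0.5206 / 0.3191 = 1.631

FS = 1.63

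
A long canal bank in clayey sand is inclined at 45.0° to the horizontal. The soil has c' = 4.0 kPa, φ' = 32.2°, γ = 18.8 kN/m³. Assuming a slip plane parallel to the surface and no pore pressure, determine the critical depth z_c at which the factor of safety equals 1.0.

Setting FS = 1.00 in FS = [c' + γz cos²β tanφ'] / [γz sinβ cosβ] and solving for z:
z = c' / [γ cosβ (FS·sinβ − cosβ·tanφ')]
  = 4.0 / [18.8·cos45.0°·(1.00·sin45.0° − cos45.0°·tan32.2°)]
  = 4.0 / [18.8·0.7071·(1.00·0.7071 − 0.7071·0.6297)]
  = 4.0 / 3.4805 = 1.149 m

z_c = 1.15 m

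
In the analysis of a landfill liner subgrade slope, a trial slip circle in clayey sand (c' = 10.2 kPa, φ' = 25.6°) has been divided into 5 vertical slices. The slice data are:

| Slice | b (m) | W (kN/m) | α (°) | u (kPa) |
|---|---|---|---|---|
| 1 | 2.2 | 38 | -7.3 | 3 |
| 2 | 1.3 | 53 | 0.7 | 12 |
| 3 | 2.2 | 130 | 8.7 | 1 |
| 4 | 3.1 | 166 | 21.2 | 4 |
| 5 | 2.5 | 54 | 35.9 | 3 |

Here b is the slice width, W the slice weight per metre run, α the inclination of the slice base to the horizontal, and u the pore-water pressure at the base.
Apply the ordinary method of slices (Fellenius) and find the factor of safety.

FS = 2.81

Ordinary method of slices: FS = Σ[c'·Δl_i + (W_i cosα_i − u_i·Δl_i)·tanφ'] / Σ W_i sinα_i, with Δl_i = b_i / cosα_i.
Slice 1: Δl = 2.2/cos(-7.3°) = 2.218 m; N'_1 = 38·cos(-7.3°) − 3·2.218 = 31.0; c'Δl = 22.62; W sinα = -4.8
Slice 2: Δl = 1.3/cos0.7° = 1.300 m; N'_2 = 53·cos0.7° − 12·1.300 = 37.4; c'Δl = 13.26; W sinα = 0.6
Slice 3: Δl = 2.2/cos8.7° = 2.226 m; N'_3 = 130·cos8.7° − 1·2.226 = 126.3; c'Δl = 22.70; W sinα = 19.7
Slice 4: Δl = 3.1/cos21.2° = 3.325 m; N'_4 = 166·cos21.2° − 4·3.325 = 141.5; c'Δl = 33.92; W sinα = 60.0
Slice 5: Δl = 2.5/cos35.9° = 3.086 m; N'_5 = 54·cos35.9° − 3·3.086 = 34.5; c'Δl = 31.48; W sinα = 31.7
Σc'Δl = 124.0 kN/m; ΣN' = 370.7 kN/m; ΣW sinα = 107.2 kN/m
Resisting = 124.0 + 370.7·tan25.6° = 124.0 + 177.6 = 301.6 kN/m
FS = 301.6 / 107.2 = 2.814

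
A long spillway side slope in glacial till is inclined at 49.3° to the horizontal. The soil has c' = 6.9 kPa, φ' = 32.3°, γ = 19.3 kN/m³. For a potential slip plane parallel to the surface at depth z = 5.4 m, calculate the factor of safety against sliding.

FS = 0.68

For an infinite slope with a slip plane parallel to the surface (no pore pressure): FS = [c' + γz cos²β tanφ'] / [γz sinβ cosβ].
γz = 19.3·5.4 = 104.22 kN/m²
Numerator = 6.9 + 104.22·cos²49.3°·tan32.3° = 6.9 + 104.22·0.4252·0.6322 = 34.916 kPa
Denominator = 104.22·sin49.3°·cos49.3° = 104.22·0.7581·0.6521 = 51.524 kPa
FS = 34.916 / 51.524 = 0.678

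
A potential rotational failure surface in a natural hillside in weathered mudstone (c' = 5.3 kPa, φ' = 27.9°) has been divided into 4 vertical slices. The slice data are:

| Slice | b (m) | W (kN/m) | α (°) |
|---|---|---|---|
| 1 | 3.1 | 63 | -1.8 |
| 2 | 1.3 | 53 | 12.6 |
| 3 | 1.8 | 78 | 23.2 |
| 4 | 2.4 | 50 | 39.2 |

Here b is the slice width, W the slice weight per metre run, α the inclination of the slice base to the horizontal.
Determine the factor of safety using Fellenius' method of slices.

FS = 2.36

Ordinary method of slices: FS = Σ[c'·Δl_i + (W_i cosα_i)·tanφ'] / Σ W_i sinα_i, with Δl_i = b_i / cosα_i.
Slice 1: Δl = 3.1/cos(-1.8°) = 3.102 m; N'_1 = 63·cos(-1.8°) = 63.0; c'Δl = 16.44; W sinα = -2.0
Slice 2: Δl = 1.3/cos12.6° = 1.332 m; N'_2 = 53·cos12.6° = 51.7; c'Δl = 7.06; W sinα = 11.6
Slice 3: Δl = 1.8/cos23.2° = 1.958 m; N'_3 = 78·cos23.2° = 71.7; c'Δl = 10.38; W sinα = 30.7
Slice 4: Δl = 2.4/cos39.2° = 3.097 m; N'_4 = 50·cos39.2° = 38.7; c'Δl = 16.41; W sinα = 31.6
Σc'Δl = 50.3 kN/m; ΣN' = 225.1 kN/m; ΣW sinα = 71.9 kN/m
Resisting = 50.3 + 225.1·tan27.9° = 50.3 + 119.2 = 169.5 kN/m
FS = 169.5 / 71.9 = 2.357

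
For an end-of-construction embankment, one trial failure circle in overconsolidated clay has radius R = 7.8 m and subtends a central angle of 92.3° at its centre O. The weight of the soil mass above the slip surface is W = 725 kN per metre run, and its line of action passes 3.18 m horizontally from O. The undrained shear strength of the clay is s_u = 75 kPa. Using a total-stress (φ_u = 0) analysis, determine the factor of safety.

FS = 3.19

Taking moments about the centre O, the resisting moment is provided by the undrained shear strength acting along the arc:
Arc length L_a = R·θ = 7.8·(92.3°·π/180) = 7.8·1.6109 = 12.57 m
M_R = s_u·L_a·R = 75·12.57·7.8 = 7350.7 kN·m/m
M_D = W·d = 725·3.18 = 2305.5 kN·m/m
FS = M_R / M_D = 7350.7 / 2305.5 = 3.188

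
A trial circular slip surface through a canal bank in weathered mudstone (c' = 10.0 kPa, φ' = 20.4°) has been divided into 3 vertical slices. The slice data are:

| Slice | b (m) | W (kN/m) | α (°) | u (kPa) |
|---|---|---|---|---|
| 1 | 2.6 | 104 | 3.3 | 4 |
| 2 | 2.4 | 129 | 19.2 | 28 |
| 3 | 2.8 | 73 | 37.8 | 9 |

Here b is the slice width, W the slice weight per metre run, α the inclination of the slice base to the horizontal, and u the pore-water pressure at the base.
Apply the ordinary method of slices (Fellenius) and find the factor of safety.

Ordinary method of slices: FS = Σ[c'·Δl_i + (W_i cosα_i − u_i·Δl_i)·tanφ'] / Σ W_i sinα_i, with Δl_i = b_i / cosα_i.
Slice 1: Δl = 2.6/cos3.3° = 2.604 m; N'_1 = 104·cos3.3° − 4·2.604 = 93.4; c'Δl = 26.04; W sinα = 6.0
Slice 2: Δl = 2.4/cos19.2° = 2.541 m; N'_2 = 129·cos19.2° − 28·2.541 = 50.7; c'Δl = 25.41; W sinα = 42.4
Slice 3: Δl = 2.8/cos37.8° = 3.544 m; N'_3 = 73·cos37.8° − 9·3.544 = 25.8; c'Δl = 35.44; W sinα = 44.7
Σc'Δl = 86.9 kN/m; ΣN' = 169.9 kN/m; ΣW sinα = 93.2 kN/m
Resisting = 86.9 + 169.9·tan20.4° = 86.9 + 63.2 = 150.1 kN/m
FS = 150.1 / 93.2 = 1.611

FS = 1.61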